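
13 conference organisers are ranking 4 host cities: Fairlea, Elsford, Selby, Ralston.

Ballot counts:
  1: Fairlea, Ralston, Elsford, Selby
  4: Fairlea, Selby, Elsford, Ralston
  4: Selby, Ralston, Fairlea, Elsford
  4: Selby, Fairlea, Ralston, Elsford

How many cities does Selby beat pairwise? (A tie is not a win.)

Selby against each rival (13 organisers):
Selby vs Fairlea: 4+4 = 8 for Selby, 5 for Fairlea — Selby by 8–5.
Selby vs Elsford: Selby is ranked higher on 4+4+4 = 12 ballots, Elsford on 1. Selby wins 12–1.
Selby vs Ralston: 12 to 1, Selby.
Selby beats Fairlea, Elsford, Ralston — 3 pairwise wins.

3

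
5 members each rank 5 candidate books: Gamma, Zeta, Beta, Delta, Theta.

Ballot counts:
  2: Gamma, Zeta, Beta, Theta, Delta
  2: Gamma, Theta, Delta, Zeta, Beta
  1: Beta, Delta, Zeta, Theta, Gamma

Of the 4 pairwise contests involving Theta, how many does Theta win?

1

Theta against each rival (5 members):
Theta vs Gamma: 1 to 4, Gamma.
Theta vs Zeta: Theta preferred on 2 ballots; Zeta wins 3–2.
Theta vs Beta: Theta preferred on 2 ballots; Beta wins 3–2.
Theta vs Delta: 2+2 = 4 for Theta, 1 for Delta — Theta by 4–1.
Theta beats Delta; loses to Gamma, Zeta, Beta — 1 pairwise win.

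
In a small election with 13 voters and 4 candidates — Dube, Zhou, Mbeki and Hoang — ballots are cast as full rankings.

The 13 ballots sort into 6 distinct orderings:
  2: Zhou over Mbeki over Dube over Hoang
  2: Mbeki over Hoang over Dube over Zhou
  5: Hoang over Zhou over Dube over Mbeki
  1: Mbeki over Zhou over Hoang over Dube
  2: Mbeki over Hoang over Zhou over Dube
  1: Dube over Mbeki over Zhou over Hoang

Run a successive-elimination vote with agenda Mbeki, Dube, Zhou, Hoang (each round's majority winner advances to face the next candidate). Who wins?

Hoang

Round 1: Mbeki vs Dube — 7–6, Mbeki advances.
Round 2: Mbeki vs Zhou — 6–7, Zhou advances.
Round 3: Zhou vs Hoang — 4–9, Hoang advances.
Hoang survives the agenda.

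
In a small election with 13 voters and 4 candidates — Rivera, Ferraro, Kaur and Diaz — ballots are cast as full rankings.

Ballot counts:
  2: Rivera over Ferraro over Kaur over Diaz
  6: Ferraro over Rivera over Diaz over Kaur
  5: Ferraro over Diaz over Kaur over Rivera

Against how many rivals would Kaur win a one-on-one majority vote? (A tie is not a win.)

Kaur against each rival (13 voters):
Kaur vs Rivera: Rivera, 8–5.
Kaur vs Ferraro: 0 for Kaur, 13 for Ferraro — Ferraro by 13–0.
Kaur vs Diaz: 2 to 11, Diaz.
Kaur beats no one; loses to Rivera, Ferraro, Diaz — 0 pairwise wins.

0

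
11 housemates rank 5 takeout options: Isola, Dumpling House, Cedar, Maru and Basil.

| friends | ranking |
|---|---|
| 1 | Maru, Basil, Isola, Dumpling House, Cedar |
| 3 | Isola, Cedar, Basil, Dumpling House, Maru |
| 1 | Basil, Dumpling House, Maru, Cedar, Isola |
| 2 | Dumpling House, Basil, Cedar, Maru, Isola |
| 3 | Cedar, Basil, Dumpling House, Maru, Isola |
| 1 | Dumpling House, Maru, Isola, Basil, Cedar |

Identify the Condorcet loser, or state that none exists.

Isola

Head-to-head results (11 friends):
Isola vs Dumpling House: 4 to 7, Dumpling House.
Isola vs Cedar: Cedar, 6–5.
Isola vs Maru: Maru, 8–3.
Isola vs Basil: Basil, 7–4.
Dumpling House vs Cedar: Cedar, 6–5.
Dumpling House vs Maru: Dumpling House is ranked higher on 3+1+2+3+1 = 10 ballots, Maru on 1. Dumpling House wins 10–1.
Dumpling House vs Basil: Dumpling House preferred on 2+1 = 3 ballots; Basil wins 8–3.
Cedar vs Maru: Cedar is ranked higher on 3+2+3 = 8 ballots, Maru on 3. Cedar wins 8–3.
Cedar vs Basil: Cedar, 6–5.
Maru vs Basil: 1+1 = 2 for Maru, 9 for Basil — Basil by 9–2.
Only Isola has no wins; Isola is the Condorcet loser.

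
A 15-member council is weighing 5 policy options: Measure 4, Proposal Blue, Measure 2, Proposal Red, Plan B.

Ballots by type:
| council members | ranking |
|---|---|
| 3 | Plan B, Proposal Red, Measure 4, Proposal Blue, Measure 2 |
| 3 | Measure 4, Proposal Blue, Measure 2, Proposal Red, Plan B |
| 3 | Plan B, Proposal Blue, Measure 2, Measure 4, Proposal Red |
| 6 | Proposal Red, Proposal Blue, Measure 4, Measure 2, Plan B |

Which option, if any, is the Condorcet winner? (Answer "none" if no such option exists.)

Pairwise majorities:
Measure 4 vs Proposal Blue: Proposal Blue, 9–6.
Measure 4 vs Measure 2: Measure 4, 12–3.
Measure 4–Proposal Red: Proposal Red 9–6.
Measure 4 vs Plan B: Measure 4 wins 9–6.
Proposal Blue–Measure 2: Proposal Blue 15–0.
Proposal Blue vs Proposal Red: Proposal Red wins 9–6.
Proposal Blue vs Plan B: Proposal Blue, 9–6.
Measure 2–Proposal Red: Proposal Red 9–6.
Measure 2–Plan B: Measure 2 9–6.
Proposal Red vs Plan B: Proposal Red, 9–6.
Proposal Red beats each of Measure 4, Proposal Blue, Measure 2, Plan B — Proposal Red is the Condorcet winner.

Proposal Red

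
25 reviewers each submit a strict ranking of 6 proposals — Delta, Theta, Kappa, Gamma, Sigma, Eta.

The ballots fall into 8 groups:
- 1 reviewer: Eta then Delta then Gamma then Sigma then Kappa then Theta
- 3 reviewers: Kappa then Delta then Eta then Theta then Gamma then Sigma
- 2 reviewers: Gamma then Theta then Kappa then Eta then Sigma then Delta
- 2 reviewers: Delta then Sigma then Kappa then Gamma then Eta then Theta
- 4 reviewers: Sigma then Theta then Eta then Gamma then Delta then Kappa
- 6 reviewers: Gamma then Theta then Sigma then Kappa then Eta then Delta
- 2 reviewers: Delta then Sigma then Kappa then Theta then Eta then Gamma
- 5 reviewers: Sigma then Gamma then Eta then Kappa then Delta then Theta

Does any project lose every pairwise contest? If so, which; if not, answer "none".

none

Pairwise majorities:
Delta vs Theta: 1+3+2+2+5 = 13 for Delta, 12 for Theta — Delta by 13–12.
Delta vs Kappa: Kappa wins 16–9.
Delta vs Gamma: Gamma wins 17–8.
Delta vs Sigma: 8 to 17, Sigma.
Delta vs Eta: Eta wins 18–7.
Theta vs Kappa: Kappa, 13–12.
Theta vs Gamma: 9 to 16, Gamma.
Theta vs Sigma: 3+2+6 = 11 for Theta, 14 for Sigma — Sigma by 14–11.
Theta vs Eta: Theta wins 14–11.
Kappa vs Gamma: Gamma, 18–7.
Kappa vs Sigma: 5 to 20, Sigma.
Kappa vs Eta: Kappa, 15–10.
Gamma vs Sigma: 1+3+2+6 = 12 for Gamma, 13 for Sigma — Sigma by 13–12.
Gamma vs Eta: Gamma, 15–10.
Sigma vs Eta: Sigma, 19–6.
No project is winless: Delta beats Theta; Theta beats Eta; Kappa beats Delta; Gamma beats Delta; Sigma beats Delta; Eta beats Delta. There is no Condorcet loser.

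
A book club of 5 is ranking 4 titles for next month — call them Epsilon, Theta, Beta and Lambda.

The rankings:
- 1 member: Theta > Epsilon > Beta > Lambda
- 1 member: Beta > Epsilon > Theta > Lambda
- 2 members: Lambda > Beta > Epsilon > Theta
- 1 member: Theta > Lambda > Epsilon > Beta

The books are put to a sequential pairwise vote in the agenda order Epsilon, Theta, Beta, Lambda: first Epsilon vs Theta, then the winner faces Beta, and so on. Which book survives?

Round 1: Epsilon vs Theta — 3–2, Epsilon advances.
Round 2: Epsilon vs Beta — 2–3, Beta advances.
Round 3: Beta vs Lambda — 2–3, Lambda advances.
The agenda winner is Lambda.

Lambda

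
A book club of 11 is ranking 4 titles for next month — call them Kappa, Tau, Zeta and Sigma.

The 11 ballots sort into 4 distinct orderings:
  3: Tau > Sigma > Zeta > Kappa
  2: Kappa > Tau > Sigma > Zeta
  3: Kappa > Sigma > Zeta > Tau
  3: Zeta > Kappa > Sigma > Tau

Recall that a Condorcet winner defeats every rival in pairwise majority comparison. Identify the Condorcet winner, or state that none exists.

none

Check each pair by majority over 11 ballots:
Kappa vs Tau: Kappa preferred on 2+3+3 = 8 ballots; Kappa wins 8–3.
Kappa vs Zeta: 5 to 6, Zeta.
Kappa vs Sigma: Kappa preferred on 2+3+3 = 8 ballots; Kappa wins 8–3.
Tau vs Zeta: 3+2 = 5 for Tau, 6 for Zeta — Zeta by 6–5.
Tau vs Sigma: Tau is ranked higher on 3+2 = 5 ballots, Sigma on 6. Sigma wins 6–5.
Zeta vs Sigma: Zeta is ranked higher on 3 ballots, Sigma on 8. Sigma wins 8–3.
Each book drops at least one matchup (Kappa loses to Zeta; Tau loses to Kappa; Zeta loses to Sigma; Sigma loses to Kappa); the cycle Kappa → Sigma → Zeta → Kappa rules out a Condorcet winner.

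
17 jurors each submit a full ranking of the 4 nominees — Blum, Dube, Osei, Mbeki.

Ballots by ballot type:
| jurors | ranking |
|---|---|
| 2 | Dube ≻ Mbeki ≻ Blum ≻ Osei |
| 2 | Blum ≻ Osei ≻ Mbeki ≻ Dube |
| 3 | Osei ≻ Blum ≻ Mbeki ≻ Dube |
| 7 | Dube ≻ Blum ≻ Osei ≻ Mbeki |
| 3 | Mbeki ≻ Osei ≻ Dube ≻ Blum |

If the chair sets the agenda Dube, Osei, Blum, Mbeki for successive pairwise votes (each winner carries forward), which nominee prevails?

Round 1: Dube vs Osei — 9–8, Dube advances.
Round 2: Dube vs Blum — 12–5, Dube advances.
Round 3: Dube vs Mbeki — 9–8, Dube advances.
The agenda winner is Dube.

Dube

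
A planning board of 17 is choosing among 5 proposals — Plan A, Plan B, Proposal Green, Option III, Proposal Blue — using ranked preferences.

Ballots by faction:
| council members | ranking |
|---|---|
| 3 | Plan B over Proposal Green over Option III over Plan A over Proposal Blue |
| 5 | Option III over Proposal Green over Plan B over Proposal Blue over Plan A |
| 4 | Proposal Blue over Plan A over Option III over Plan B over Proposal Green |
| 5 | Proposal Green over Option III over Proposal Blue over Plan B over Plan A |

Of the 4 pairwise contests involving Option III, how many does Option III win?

Option III against each rival (17 council members):
Option III–Plan A: Option III 13–4.
Option III vs Plan B: Option III wins 14–3.
Option III vs Proposal Green: 5+4 = 9 for Option III, 8 for Proposal Green — Option III by 9–8.
Option III vs Proposal Blue: Option III preferred on 3+5+5 = 13 ballots; Option III wins 13–4.
Option III beats Plan A, Plan B, Proposal Green, Proposal Blue — 4 pairwise wins.

4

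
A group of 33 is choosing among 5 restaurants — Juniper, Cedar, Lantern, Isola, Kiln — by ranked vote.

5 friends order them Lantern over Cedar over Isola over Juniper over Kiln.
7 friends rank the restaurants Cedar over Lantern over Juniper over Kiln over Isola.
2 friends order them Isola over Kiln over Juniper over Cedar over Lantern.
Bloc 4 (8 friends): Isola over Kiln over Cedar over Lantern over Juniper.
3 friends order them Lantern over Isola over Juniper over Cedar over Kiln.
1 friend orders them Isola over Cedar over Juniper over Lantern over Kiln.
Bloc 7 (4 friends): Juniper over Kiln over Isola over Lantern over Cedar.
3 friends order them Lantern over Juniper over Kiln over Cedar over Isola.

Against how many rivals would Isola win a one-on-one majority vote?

3

Isola against each rival (33 friends):
Isola vs Juniper: Isola, 19–14.
Isola vs Cedar: Isola wins 18–15.
Isola vs Lantern: Isola is ranked higher on 2+8+1+4 = 15 ballots, Lantern on 18. Lantern wins 18–15.
Isola vs Kiln: Isola is ranked higher on 5+2+8+3+1 = 19 ballots, Kiln on 14. Isola wins 19–14.
Isola beats Juniper, Cedar, Kiln; loses to Lantern — 3 pairwise wins.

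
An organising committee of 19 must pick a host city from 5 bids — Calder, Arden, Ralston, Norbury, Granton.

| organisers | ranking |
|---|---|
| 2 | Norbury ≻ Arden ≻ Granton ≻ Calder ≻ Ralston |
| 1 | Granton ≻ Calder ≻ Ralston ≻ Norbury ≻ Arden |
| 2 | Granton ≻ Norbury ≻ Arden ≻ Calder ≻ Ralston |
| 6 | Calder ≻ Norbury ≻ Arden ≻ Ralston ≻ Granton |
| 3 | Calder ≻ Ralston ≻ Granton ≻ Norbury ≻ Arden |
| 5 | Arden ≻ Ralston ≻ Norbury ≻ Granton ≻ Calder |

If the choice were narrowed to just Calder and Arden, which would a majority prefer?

Ballots ranking Calder above Arden: 1 + 6 + 3 = 10.
Ballots ranking Arden above Calder: 19 − 10 = 9.
Calder wins the head-to-head 10–9.

Calder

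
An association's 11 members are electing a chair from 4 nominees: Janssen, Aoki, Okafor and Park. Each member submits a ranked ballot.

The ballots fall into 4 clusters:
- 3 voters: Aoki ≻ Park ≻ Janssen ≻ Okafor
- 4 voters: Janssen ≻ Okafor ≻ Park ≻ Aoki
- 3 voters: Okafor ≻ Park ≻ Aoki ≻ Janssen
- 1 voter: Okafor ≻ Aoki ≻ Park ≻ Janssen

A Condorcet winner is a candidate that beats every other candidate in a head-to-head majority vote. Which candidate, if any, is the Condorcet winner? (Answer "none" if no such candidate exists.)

Check each pair by majority over 11 ballots:
Janssen vs Aoki: 4 for Janssen, 7 for Aoki — Aoki by 7–4.
Janssen–Okafor: Janssen 7–4.
Janssen vs Park: Park, 7–4.
Aoki vs Okafor: Okafor wins 8–3.
Aoki vs Park: Aoki is ranked higher on 3+1 = 4 ballots, Park on 7. Park wins 7–4.
Okafor vs Park: Okafor wins 8–3.
Every candidate loses at least once (Janssen loses to Aoki; Aoki loses to Okafor; Okafor loses to Janssen; Park loses to Okafor). The majority relation contains the cycle Janssen beats Okafor beats Aoki beats Janssen, so there is no Condorcet winner.

none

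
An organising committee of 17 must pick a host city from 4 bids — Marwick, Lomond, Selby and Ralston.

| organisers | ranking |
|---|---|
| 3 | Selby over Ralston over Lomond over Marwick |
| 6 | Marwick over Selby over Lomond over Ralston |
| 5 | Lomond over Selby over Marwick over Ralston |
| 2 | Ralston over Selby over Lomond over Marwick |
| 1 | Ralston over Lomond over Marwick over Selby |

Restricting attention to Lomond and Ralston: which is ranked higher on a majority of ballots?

Lomond

Ballots ranking Lomond above Ralston: 6 + 5 = 11.
Ballots ranking Ralston above Lomond: 17 − 11 = 6.
Lomond wins the head-to-head 11–6.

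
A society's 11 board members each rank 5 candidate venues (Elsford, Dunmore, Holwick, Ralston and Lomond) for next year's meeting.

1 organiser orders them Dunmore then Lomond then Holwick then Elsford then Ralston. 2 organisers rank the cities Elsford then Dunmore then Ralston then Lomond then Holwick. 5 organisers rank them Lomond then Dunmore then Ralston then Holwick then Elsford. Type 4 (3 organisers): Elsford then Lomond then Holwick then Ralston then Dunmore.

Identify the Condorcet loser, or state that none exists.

none

Head-to-head results (11 organisers):
Elsford–Dunmore: Dunmore 6–5.
Elsford vs Holwick: 2+3 = 5 for Elsford, 6 for Holwick — Holwick by 6–5.
Elsford–Ralston: Elsford 6–5.
Elsford–Lomond: Lomond 6–5.
Dunmore–Holwick: Dunmore 8–3.
Dunmore–Ralston: Dunmore 8–3.
Dunmore vs Lomond: Lomond wins 8–3.
Holwick vs Ralston: Ralston, 7–4.
Holwick vs Lomond: 0 for Holwick, 11 for Lomond — Lomond by 11–0.
Ralston vs Lomond: Lomond, 9–2.
Each city has at least one pairwise win (Elsford beats Ralston; Dunmore beats Elsford; Holwick beats Elsford; Ralston beats Holwick; Lomond beats Elsford) — no Condorcet loser.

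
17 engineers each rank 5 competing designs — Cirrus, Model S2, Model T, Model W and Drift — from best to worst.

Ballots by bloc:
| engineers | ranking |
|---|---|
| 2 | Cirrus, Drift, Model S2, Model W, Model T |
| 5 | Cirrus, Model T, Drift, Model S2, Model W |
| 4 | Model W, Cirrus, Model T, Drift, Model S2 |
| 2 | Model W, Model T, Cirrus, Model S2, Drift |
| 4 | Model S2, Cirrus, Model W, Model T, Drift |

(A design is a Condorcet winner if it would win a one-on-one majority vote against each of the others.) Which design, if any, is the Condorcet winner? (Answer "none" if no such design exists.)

Check each pair by majority over 17 ballots:
Cirrus–Model S2: Cirrus 13–4.
Cirrus vs Model T: Cirrus wins 15–2.
Cirrus vs Model W: 11 to 6, Cirrus.
Cirrus vs Drift: 17 to 0, Cirrus.
Model S2 vs Model T: Model S2 preferred on 2+4 = 6 ballots; Model T wins 11–6.
Model S2 vs Model W: Model S2 preferred on 2+5+4 = 11 ballots; Model S2 wins 11–6.
Model S2 vs Drift: 6 to 11, Drift.
Model T–Model W: Model W 12–5.
Model T vs Drift: Model T wins 15–2.
Model W vs Drift: Model W is ranked higher on 4+2+4 = 10 ballots, Drift on 7. Model W wins 10–7.
Cirrus defeats every rival head-to-head and is the Condorcet winner.

Cirrus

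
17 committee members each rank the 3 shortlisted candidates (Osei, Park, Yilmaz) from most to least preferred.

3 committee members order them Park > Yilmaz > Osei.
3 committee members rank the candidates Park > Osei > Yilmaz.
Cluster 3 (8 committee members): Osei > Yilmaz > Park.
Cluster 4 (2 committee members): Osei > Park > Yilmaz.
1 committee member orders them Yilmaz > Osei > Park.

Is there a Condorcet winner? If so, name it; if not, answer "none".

Head-to-head results (17 committee members):
Osei vs Park: Osei wins 11–6.
Osei vs Yilmaz: Osei, 13–4.
Park vs Yilmaz: Yilmaz, 9–8.
Osei wins every pairwise contest, so Osei is the Condorcet winner.

Osei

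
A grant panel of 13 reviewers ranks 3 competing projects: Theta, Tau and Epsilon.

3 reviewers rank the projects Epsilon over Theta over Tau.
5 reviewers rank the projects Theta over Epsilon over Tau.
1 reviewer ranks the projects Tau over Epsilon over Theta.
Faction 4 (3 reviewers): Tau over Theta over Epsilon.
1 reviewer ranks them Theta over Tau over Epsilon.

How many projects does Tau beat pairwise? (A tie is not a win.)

0

Tau against each rival (13 reviewers):
Tau vs Theta: Tau is ranked higher on 1+3 = 4 ballots, Theta on 9. Theta wins 9–4.
Tau vs Epsilon: Tau is ranked higher on 1+3+1 = 5 ballots, Epsilon on 8. Epsilon wins 8–5.
Tau beats no one; loses to Theta, Epsilon — 0 pairwise wins.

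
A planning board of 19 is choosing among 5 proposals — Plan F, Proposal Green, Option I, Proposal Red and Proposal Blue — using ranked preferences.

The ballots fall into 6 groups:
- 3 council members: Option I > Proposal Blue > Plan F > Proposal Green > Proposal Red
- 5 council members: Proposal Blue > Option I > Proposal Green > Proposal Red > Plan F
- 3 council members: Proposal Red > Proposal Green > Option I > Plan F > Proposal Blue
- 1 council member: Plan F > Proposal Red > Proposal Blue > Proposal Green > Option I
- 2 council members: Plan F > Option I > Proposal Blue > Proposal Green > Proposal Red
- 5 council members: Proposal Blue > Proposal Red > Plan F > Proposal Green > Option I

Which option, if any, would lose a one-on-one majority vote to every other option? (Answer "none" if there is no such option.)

Pairwise majorities:
Plan F vs Proposal Green: Plan F wins 11–8.
Plan F vs Option I: Plan F is ranked higher on 1+2+5 = 8 ballots, Option I on 11. Option I wins 11–8.
Plan F vs Proposal Red: 3+1+2 = 6 for Plan F, 13 for Proposal Red — Proposal Red by 13–6.
Plan F vs Proposal Blue: 3+1+2 = 6 for Plan F, 13 for Proposal Blue — Proposal Blue by 13–6.
Proposal Green vs Option I: Option I, 10–9.
Proposal Green vs Proposal Red: Proposal Green wins 10–9.
Proposal Green vs Proposal Blue: 3 to 16, Proposal Blue.
Option I vs Proposal Red: 10 to 9, Option I.
Option I vs Proposal Blue: 3+3+2 = 8 for Option I, 11 for Proposal Blue — Proposal Blue by 11–8.
Proposal Red vs Proposal Blue: 3+1 = 4 for Proposal Red, 15 for Proposal Blue — Proposal Blue by 15–4.
Every option wins at least one matchup (Plan F beats Proposal Green; Proposal Green beats Proposal Red; Option I beats Plan F; Proposal Red beats Plan F; Proposal Blue beats Plan F), so there is no Condorcet loser.

none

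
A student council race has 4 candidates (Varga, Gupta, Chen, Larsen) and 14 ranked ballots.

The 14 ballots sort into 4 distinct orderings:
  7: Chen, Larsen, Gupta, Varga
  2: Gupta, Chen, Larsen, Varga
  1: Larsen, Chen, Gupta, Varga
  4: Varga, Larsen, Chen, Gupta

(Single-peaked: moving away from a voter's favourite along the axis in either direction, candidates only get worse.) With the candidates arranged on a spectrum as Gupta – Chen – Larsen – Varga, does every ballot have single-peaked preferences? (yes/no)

Axis positions: Gupta=1, Chen=2, Larsen=3, Varga=4.
Bloc 1 (peak Chen at position 2): ranking walks positions 2-3-1-4, expanding outward from the peak — single-peaked.
Bloc 2 (peak Gupta at position 1): ranking walks positions 1-2-3-4, expanding outward from the peak — single-peaked.
Bloc 3 (peak Larsen at position 3): ranking walks positions 3-2-1-4, expanding outward from the peak — single-peaked.
Bloc 4 (peak Varga at position 4): ranking walks positions 4-3-2-1, expanding outward from the peak — single-peaked.
Every ranking is single-peaked on this axis.

yes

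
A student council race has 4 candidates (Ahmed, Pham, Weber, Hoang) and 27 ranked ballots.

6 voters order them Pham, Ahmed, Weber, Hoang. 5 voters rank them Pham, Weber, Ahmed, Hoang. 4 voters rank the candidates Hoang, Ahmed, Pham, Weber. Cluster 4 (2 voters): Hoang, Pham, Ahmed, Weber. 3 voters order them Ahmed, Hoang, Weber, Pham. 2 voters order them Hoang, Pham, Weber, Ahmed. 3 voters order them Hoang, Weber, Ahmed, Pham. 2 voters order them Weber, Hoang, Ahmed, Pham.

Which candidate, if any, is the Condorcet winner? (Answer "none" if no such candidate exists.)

none

Check each pair by majority over 27 ballots:
Ahmed vs Pham: Pham wins 15–12.
Ahmed–Weber: Ahmed 15–12.
Ahmed vs Hoang: Ahmed, 14–13.
Pham vs Weber: Pham, 19–8.
Pham–Hoang: Hoang 16–11.
Weber vs Hoang: Hoang, 14–13.
Each candidate drops at least one matchup (Ahmed loses to Pham; Pham loses to Hoang; Weber loses to Ahmed; Hoang loses to Ahmed); the cycle Ahmed beats Hoang beats Pham beats Ahmed rules out a Condorcet winner.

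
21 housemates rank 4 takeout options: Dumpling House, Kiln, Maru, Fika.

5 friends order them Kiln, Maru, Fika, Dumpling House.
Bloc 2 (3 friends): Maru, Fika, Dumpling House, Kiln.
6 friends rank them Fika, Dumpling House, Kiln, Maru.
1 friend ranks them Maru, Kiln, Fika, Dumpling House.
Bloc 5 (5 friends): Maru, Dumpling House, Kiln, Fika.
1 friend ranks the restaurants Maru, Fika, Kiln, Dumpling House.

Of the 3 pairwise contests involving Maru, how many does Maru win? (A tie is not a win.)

2

Maru against each rival (21 friends):
Maru vs Dumpling House: Maru wins 15–6.
Maru vs Kiln: 3+1+5+1 = 10 for Maru, 11 for Kiln — Kiln by 11–10.
Maru vs Fika: Maru, 15–6.
Maru beats Dumpling House, Fika; loses to Kiln — 2 pairwise wins.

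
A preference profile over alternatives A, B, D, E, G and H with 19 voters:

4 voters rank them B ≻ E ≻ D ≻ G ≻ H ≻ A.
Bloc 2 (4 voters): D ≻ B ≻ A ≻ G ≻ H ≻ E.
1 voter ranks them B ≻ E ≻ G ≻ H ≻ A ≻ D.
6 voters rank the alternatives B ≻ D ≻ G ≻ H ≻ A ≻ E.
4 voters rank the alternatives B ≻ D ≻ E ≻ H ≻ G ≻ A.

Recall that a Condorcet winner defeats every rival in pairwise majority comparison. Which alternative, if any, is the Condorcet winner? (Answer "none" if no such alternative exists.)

B

Head-to-head results (19 voters):
A vs B: B wins 19–0.
A–D: D 18–1.
A vs E: A wins 10–9.
A vs G: G, 15–4.
A–H: H 15–4.
B vs D: B wins 15–4.
B vs E: B wins 19–0.
B vs G: B, 19–0.
B vs H: B wins 19–0.
D–E: D 14–5.
D vs G: D wins 18–1.
D–H: D 18–1.
E–G: G 10–9.
E vs H: H wins 10–9.
G–H: G 15–4.
B beats each of A, D, E, G, H — B is the Condorcet winner.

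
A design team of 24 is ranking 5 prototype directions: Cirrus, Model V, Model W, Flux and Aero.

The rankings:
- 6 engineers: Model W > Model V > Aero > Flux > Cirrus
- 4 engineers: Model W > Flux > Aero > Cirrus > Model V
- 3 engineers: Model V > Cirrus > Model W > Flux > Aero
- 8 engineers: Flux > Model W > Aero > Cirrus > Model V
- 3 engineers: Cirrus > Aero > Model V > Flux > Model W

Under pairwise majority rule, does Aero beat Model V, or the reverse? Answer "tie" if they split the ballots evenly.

Ballots ranking Aero above Model V: 4 + 8 + 3 = 15.
Ballots ranking Model V above Aero: 24 − 15 = 9.
Aero wins the head-to-head 15–9.

Aero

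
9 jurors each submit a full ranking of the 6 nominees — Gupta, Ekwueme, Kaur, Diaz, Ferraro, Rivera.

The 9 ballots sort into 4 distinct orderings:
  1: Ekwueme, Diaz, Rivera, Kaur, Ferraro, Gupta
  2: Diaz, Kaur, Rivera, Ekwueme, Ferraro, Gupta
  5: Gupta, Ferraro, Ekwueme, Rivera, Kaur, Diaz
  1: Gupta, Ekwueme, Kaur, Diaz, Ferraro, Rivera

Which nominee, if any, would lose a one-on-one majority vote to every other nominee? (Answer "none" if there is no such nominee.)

Head-to-head results (9 jurors):
Gupta vs Ekwueme: 5+1 = 6 for Gupta, 3 for Ekwueme — Gupta by 6–3.
Gupta vs Kaur: Gupta wins 6–3.
Gupta vs Diaz: Gupta is ranked higher on 5+1 = 6 ballots, Diaz on 3. Gupta wins 6–3.
Gupta vs Ferraro: Gupta wins 6–3.
Gupta vs Rivera: Gupta wins 6–3.
Ekwueme–Kaur: Ekwueme 7–2.
Ekwueme vs Diaz: Ekwueme is ranked higher on 1+5+1 = 7 ballots, Diaz on 2. Ekwueme wins 7–2.
Ekwueme vs Ferraro: 4 to 5, Ferraro.
Ekwueme vs Rivera: Ekwueme is ranked higher on 1+5+1 = 7 ballots, Rivera on 2. Ekwueme wins 7–2.
Kaur vs Diaz: Kaur, 6–3.
Kaur vs Ferraro: Ferraro wins 5–4.
Kaur vs Rivera: Rivera, 6–3.
Diaz vs Ferraro: Ferraro, 5–4.
Diaz–Rivera: Rivera 5–4.
Ferraro vs Rivera: Ferraro is ranked higher on 5+1 = 6 ballots, Rivera on 3. Ferraro wins 6–3.
Only Diaz has no wins; Diaz is the Condorcet loser.

Diaz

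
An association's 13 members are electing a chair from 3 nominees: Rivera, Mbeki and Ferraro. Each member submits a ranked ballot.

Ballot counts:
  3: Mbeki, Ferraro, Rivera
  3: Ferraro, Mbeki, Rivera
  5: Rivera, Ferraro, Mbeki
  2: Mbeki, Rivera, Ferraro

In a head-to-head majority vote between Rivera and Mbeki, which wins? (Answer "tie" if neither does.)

Mbeki

Ballots ranking Rivera above Mbeki: 5.
Ballots ranking Mbeki above Rivera: 13 − 5 = 8.
Mbeki wins the head-to-head 8–5.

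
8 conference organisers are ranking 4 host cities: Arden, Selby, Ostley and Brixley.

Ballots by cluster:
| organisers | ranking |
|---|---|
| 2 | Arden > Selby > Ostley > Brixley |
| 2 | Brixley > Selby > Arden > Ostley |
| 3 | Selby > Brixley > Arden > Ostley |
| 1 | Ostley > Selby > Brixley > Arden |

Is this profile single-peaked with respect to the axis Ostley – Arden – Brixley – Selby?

Axis positions: Ostley=1, Arden=2, Brixley=3, Selby=4.
Cluster 1: ranking walks positions 2-4-1-3; Selby is ranked above Brixley even though Brixley lies between Selby and the peak Arden on the axis — preferences dip and rise again. Not single-peaked.
Cluster 2 (peak Brixley at position 3): ranking walks positions 3-4-2-1, expanding outward from the peak — single-peaked.
Cluster 3 (peak Selby at position 4): ranking walks positions 4-3-2-1, expanding outward from the peak — single-peaked.
Cluster 4: ranking walks positions 1-4-3-2; Selby is ranked above Arden even though Arden lies between Selby and the peak Ostley on the axis — preferences dip and rise again. Not single-peaked.
Cluster 1 violates single-peakedness, so the profile is not single-peaked on this axis.

no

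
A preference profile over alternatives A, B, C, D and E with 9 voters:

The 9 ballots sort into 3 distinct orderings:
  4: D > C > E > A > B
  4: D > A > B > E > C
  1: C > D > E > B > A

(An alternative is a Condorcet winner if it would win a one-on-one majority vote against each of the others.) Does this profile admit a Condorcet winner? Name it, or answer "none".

D

Check each pair by majority over 9 ballots:
A vs B: A, 8–1.
A vs C: C wins 5–4.
A vs D: D, 9–0.
A vs E: E wins 5–4.
B–C: C 5–4.
B–D: D 9–0.
B–E: E 5–4.
C vs D: D, 8–1.
C vs E: C, 5–4.
D vs E: D, 9–0.
D beats each of A, B, C, E — D is the Condorcet winner.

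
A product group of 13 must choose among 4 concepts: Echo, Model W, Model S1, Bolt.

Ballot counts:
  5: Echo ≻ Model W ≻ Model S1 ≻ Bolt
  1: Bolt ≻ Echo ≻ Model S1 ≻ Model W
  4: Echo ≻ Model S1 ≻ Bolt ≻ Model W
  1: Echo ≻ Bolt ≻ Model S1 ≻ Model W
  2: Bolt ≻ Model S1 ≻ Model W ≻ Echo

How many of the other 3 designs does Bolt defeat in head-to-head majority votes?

Bolt against each rival (13 engineers):
Bolt vs Echo: 1+2 = 3 for Bolt, 10 for Echo — Echo by 10–3.
Bolt vs Model W: Bolt is ranked higher on 1+4+1+2 = 8 ballots, Model W on 5. Bolt wins 8–5.
Bolt vs Model S1: Bolt is ranked higher on 1+1+2 = 4 ballots, Model S1 on 9. Model S1 wins 9–4.
Bolt beats Model W; loses to Echo, Model S1 — 1 pairwise win.

1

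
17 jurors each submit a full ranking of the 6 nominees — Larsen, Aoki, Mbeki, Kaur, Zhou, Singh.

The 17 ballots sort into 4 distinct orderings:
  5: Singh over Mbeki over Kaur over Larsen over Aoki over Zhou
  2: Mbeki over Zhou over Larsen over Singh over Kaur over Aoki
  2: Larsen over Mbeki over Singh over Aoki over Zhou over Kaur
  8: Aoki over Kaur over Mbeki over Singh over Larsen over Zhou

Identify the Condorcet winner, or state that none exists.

Mbeki

Pairwise majorities:
Larsen vs Aoki: Larsen preferred on 5+2+2 = 9 ballots; Larsen wins 9–8.
Larsen vs Mbeki: Mbeki, 15–2.
Larsen vs Kaur: Larsen is ranked higher on 2+2 = 4 ballots, Kaur on 13. Kaur wins 13–4.
Larsen vs Zhou: Larsen wins 15–2.
Larsen vs Singh: Larsen preferred on 2+2 = 4 ballots; Singh wins 13–4.
Aoki vs Mbeki: 8 for Aoki, 9 for Mbeki — Mbeki by 9–8.
Aoki vs Kaur: Aoki is ranked higher on 2+8 = 10 ballots, Kaur on 7. Aoki wins 10–7.
Aoki vs Zhou: Aoki is ranked higher on 5+2+8 = 15 ballots, Zhou on 2. Aoki wins 15–2.
Aoki vs Singh: Aoki preferred on 8 ballots; Singh wins 9–8.
Mbeki vs Kaur: Mbeki wins 9–8.
Mbeki vs Zhou: Mbeki preferred on 5+2+2+8 = 17 ballots; Mbeki wins 17–0.
Mbeki vs Singh: Mbeki is ranked higher on 2+2+8 = 12 ballots, Singh on 5. Mbeki wins 12–5.
Kaur vs Zhou: Kaur preferred on 5+8 = 13 ballots; Kaur wins 13–4.
Kaur vs Singh: 8 for Kaur, 9 for Singh — Singh by 9–8.
Zhou–Singh: Singh 15–2.
Mbeki beats each of Larsen, Aoki, Kaur, Zhou, Singh — Mbeki is the Condorcet winner.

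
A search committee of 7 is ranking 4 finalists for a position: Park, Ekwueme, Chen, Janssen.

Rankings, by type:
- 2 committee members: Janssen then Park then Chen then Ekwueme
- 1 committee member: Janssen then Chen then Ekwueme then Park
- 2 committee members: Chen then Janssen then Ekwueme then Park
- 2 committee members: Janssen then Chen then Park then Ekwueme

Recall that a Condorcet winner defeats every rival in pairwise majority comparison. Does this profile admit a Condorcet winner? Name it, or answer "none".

Head-to-head results (7 committee members):
Park vs Ekwueme: Park wins 4–3.
Park–Chen: Chen 5–2.
Park vs Janssen: Janssen wins 7–0.
Ekwueme vs Chen: 0 to 7, Chen.
Ekwueme vs Janssen: 0 to 7, Janssen.
Chen vs Janssen: Chen is ranked higher on 2 ballots, Janssen on 5. Janssen wins 5–2.
Janssen wins every pairwise contest, so Janssen is the Condorcet winner.

Janssen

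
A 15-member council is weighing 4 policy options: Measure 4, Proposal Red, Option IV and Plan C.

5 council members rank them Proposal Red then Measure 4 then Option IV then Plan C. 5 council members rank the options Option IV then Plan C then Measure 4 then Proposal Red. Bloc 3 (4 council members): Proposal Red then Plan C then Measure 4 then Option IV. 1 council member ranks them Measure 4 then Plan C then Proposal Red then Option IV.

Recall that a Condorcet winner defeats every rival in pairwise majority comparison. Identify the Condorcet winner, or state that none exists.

Proposal Red

Check each pair by majority over 15 ballots:
Measure 4 vs Proposal Red: Proposal Red wins 9–6.
Measure 4–Option IV: Measure 4 10–5.
Measure 4 vs Plan C: Plan C, 9–6.
Proposal Red–Option IV: Proposal Red 10–5.
Proposal Red vs Plan C: Proposal Red, 9–6.
Option IV vs Plan C: Option IV wins 10–5.
Proposal Red wins every pairwise contest, so Proposal Red is the Condorcet winner.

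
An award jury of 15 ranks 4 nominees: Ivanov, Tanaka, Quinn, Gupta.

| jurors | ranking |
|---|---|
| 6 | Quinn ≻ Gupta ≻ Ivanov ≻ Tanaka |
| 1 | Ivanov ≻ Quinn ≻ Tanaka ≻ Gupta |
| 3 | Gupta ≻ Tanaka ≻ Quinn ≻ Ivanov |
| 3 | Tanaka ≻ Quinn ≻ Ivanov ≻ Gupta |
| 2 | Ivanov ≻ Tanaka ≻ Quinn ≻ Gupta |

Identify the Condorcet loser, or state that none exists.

none

Pairwise majorities:
Ivanov vs Tanaka: Ivanov wins 9–6.
Ivanov vs Quinn: Quinn, 12–3.
Ivanov vs Gupta: 6 to 9, Gupta.
Tanaka vs Quinn: Tanaka wins 8–7.
Tanaka–Gupta: Gupta 9–6.
Quinn vs Gupta: Quinn wins 12–3.
No nominee is winless: Ivanov beats Tanaka; Tanaka beats Quinn; Quinn beats Ivanov; Gupta beats Ivanov. There is no Condorcet loser.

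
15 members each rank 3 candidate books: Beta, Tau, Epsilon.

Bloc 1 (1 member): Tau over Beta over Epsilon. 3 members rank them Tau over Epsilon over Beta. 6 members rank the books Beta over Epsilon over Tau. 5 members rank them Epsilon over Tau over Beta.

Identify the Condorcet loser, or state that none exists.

Beta

Head-to-head results (15 members):
Beta vs Tau: Tau, 9–6.
Beta vs Epsilon: 7 to 8, Epsilon.
Tau–Epsilon: Epsilon 11–4.
Beta loses to every other book — it is the Condorcet loser.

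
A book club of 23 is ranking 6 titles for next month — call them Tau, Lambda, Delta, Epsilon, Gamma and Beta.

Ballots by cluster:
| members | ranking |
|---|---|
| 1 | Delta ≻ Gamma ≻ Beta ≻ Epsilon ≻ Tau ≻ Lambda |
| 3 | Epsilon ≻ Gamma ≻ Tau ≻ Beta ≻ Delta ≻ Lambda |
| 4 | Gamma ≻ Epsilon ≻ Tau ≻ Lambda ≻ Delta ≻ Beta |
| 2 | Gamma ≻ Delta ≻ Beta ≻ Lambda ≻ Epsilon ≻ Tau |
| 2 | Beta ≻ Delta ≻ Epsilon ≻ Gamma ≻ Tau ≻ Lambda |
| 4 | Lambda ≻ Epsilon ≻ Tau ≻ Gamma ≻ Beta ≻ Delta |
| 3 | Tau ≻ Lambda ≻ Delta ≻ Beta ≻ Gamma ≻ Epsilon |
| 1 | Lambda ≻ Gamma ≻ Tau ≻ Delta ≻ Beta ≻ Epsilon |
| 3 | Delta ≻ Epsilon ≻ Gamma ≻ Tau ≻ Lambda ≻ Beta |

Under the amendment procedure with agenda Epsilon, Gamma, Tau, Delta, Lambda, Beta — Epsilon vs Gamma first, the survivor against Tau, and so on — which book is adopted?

Round 1: Epsilon vs Gamma — 12–11, Epsilon advances.
Round 2: Epsilon vs Tau — 19–4, Epsilon advances.
Round 3: Epsilon vs Delta — 11–12, Delta advances.
Round 4: Delta vs Lambda — 11–12, Lambda advances.
Round 5: Lambda vs Beta — 15–8, Lambda advances.
Lambda survives the agenda.

Lambda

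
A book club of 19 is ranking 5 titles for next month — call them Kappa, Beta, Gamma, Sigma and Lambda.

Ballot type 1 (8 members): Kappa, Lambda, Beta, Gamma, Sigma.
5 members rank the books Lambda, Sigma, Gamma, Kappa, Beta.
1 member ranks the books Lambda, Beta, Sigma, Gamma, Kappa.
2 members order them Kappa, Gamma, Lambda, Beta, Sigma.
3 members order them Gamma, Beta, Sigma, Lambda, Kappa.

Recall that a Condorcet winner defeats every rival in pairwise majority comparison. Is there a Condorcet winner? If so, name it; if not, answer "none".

Pairwise majorities:
Kappa vs Beta: Kappa wins 15–4.
Kappa–Gamma: Kappa 10–9.
Kappa vs Sigma: Kappa wins 10–9.
Kappa vs Lambda: Kappa wins 10–9.
Beta vs Gamma: Gamma, 10–9.
Beta vs Sigma: Beta wins 14–5.
Beta vs Lambda: Lambda wins 16–3.
Gamma–Sigma: Gamma 13–6.
Gamma vs Lambda: Lambda wins 14–5.
Sigma vs Lambda: Lambda, 16–3.
Only Kappa has no losses; Kappa is the Condorcet winner.

Kappa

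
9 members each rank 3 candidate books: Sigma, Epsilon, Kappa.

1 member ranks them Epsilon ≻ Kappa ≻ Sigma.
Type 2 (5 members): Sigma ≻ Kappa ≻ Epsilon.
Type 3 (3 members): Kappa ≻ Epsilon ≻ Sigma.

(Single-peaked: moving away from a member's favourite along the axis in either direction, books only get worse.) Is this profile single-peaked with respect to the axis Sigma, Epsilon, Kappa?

Axis positions: Sigma=1, Epsilon=2, Kappa=3.
Type 1 (peak Epsilon at position 2): ranking walks positions 2-3-1, expanding outward from the peak — single-peaked.
Type 2: ranking walks positions 1-3-2; Kappa is ranked above Epsilon even though Epsilon lies between Kappa and the peak Sigma on the axis — preferences dip and rise again. Not single-peaked.
Type 3 (peak Kappa at position 3): ranking walks positions 3-2-1, expanding outward from the peak — single-peaked.
Type 2 violates single-peakedness, so the profile is not single-peaked on this axis.

no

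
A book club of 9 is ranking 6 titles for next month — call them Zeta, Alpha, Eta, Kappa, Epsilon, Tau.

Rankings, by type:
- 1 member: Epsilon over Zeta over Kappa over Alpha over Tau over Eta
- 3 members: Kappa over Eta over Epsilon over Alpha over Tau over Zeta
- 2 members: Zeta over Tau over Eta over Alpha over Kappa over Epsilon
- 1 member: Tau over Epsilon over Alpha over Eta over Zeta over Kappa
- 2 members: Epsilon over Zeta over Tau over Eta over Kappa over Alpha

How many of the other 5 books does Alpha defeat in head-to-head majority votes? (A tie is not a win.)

Alpha against each rival (9 members):
Alpha vs Zeta: Zeta, 5–4.
Alpha–Eta: Eta 7–2.
Alpha vs Kappa: 3 to 6, Kappa.
Alpha vs Epsilon: Epsilon wins 7–2.
Alpha vs Tau: Alpha is ranked higher on 1+3 = 4 ballots, Tau on 5. Tau wins 5–4.
Alpha beats no one; loses to Zeta, Eta, Kappa, Epsilon, Tau — 0 pairwise wins.

0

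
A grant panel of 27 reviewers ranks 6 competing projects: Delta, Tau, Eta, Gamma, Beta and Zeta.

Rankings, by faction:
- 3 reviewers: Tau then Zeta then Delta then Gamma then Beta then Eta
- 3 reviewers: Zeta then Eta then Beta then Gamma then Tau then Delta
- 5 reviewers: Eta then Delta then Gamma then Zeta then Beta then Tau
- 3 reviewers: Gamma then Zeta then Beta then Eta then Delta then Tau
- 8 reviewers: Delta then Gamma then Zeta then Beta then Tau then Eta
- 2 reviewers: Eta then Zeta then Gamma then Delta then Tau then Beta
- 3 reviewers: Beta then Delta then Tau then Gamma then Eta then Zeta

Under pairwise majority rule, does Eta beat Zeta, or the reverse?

Zeta

Ballots ranking Eta above Zeta: 5 + 2 + 3 = 10.
Ballots ranking Zeta above Eta: 27 − 10 = 17.
Zeta wins the head-to-head 17–10.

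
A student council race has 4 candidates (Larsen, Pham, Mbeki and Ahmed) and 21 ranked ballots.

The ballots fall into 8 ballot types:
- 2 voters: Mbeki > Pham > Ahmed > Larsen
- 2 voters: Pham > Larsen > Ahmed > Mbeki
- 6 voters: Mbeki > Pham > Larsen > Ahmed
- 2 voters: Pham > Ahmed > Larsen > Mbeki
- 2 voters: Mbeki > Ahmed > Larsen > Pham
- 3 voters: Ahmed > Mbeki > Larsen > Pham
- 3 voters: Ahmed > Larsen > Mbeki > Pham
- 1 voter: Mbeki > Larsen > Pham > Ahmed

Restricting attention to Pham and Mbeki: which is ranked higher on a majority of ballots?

Ballots ranking Pham above Mbeki: 2 + 2 = 4.
Ballots ranking Mbeki above Pham: 21 − 4 = 17.
Mbeki wins the head-to-head 17–4.

Mbeki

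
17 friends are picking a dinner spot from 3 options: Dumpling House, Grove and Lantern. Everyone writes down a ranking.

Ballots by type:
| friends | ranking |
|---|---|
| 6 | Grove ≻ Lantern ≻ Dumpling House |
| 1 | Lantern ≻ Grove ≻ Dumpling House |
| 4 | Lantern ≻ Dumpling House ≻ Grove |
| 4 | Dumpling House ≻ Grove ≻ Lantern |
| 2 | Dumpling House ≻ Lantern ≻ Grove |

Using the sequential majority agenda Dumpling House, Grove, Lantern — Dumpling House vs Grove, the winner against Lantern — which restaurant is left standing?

Round 1: Dumpling House vs Grove — 10–7, Dumpling House advances.
Round 2: Dumpling House vs Lantern — 6–11, Lantern advances.
Lantern survives the agenda.

Lantern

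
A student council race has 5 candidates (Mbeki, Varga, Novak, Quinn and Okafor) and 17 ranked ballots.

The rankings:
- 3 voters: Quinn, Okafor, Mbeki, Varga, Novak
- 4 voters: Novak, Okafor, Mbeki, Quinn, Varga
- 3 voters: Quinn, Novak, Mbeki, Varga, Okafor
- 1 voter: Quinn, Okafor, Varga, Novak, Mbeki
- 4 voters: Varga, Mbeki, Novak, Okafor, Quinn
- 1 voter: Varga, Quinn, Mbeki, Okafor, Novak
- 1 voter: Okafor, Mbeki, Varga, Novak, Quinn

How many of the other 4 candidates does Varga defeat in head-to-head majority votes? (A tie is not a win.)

Varga against each rival (17 voters):
Varga vs Mbeki: Mbeki, 11–6.
Varga vs Novak: Varga is ranked higher on 3+1+4+1+1 = 10 ballots, Novak on 7. Varga wins 10–7.
Varga vs Quinn: Varga is ranked higher on 4+1+1 = 6 ballots, Quinn on 11. Quinn wins 11–6.
Varga vs Okafor: 8 to 9, Okafor.
Varga beats Novak; loses to Mbeki, Quinn, Okafor — 1 pairwise win.

1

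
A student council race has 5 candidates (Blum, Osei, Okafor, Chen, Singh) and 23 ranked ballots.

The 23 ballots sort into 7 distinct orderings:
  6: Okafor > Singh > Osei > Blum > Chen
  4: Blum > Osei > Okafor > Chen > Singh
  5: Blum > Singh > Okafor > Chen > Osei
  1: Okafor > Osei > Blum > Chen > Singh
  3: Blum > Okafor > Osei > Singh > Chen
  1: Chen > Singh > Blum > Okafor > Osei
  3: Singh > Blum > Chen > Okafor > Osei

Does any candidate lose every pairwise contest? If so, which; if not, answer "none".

Pairwise majorities:
Blum–Osei: Blum 16–7.
Blum vs Okafor: Blum wins 16–7.
Blum vs Chen: Blum is ranked higher on 6+4+5+1+3+3 = 22 ballots, Chen on 1. Blum wins 22–1.
Blum vs Singh: Blum, 13–10.
Osei vs Okafor: 4 for Osei, 19 for Okafor — Okafor by 19–4.
Osei vs Chen: Osei, 14–9.
Osei vs Singh: Singh wins 15–8.
Okafor vs Chen: Okafor is ranked higher on 6+4+5+1+3 = 19 ballots, Chen on 4. Okafor wins 19–4.
Okafor–Singh: Okafor 14–9.
Chen vs Singh: Chen preferred on 4+1+1 = 6 ballots; Singh wins 17–6.
Only Chen has no wins; Chen is the Condorcet loser.

Chen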